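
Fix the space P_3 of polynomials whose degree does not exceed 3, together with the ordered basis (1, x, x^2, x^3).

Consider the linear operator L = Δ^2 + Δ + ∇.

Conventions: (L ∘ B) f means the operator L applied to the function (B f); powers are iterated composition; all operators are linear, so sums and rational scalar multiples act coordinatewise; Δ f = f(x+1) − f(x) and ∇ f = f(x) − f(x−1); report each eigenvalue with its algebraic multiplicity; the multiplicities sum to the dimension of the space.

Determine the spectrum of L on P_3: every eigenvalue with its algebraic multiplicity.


λ = 0 (multiplicity 4)

image of 1: 0
image of x: 2
image of x^2: 4x + 2
image of x^3: 6x^2 + 6x + 8
the matrix is upper triangular; its diagonal is (0, 0, 0, 0)
for a triangular matrix the eigenvalues are the diagonal entries, with algebraic multiplicity their repetition count


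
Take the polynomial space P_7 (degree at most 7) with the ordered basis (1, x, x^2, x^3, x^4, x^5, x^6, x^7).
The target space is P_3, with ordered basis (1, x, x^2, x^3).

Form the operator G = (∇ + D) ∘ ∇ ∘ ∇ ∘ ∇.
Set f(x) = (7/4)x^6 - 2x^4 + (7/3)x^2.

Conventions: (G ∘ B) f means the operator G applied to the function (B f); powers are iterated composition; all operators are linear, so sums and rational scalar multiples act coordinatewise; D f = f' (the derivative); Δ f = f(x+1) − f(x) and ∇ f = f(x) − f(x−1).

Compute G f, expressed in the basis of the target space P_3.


the result is g(x) = 1260x^2 - 4410x + 4209

∇ f = (21/2)x^5 - (105/4)x^4 + 27x^3 - (57/4)x^2 + (43/6)x - 25/12
∇ ∇ f = (105/2)x^4 - 210x^3 + (687/2)x^2 - 267x + 511/6
∇ ∇ ∇ f = 210x^3 - 945x^2 + 1527x - 873
∇ (∇ ∘ ∇ ∘ ∇) f = 630x^2 - 2520x + 2682
D (∇ ∘ ∇ ∘ ∇) f = 630x^2 - 1890x + 1527
(∇ + D) (∇ ∘ ∇ ∘ ∇) f = 1260x^2 - 4410x + 4209


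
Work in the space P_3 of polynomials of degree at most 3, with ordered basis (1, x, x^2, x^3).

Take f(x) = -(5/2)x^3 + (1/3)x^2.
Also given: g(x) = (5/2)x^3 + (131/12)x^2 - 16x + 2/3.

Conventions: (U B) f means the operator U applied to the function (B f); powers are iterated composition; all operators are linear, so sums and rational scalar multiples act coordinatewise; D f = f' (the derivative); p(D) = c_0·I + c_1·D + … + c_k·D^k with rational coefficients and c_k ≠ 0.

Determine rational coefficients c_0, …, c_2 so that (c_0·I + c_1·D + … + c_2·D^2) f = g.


D^0 f = -(5/2)x^3 + (1/3)x^2
D^1 f = -(15/2)x^2 + (2/3)x
D^2 f = -15x + 2/3
matching coefficients of g against c_0 f + c_1 Df + … from the top degree down determines the c_i
solution: c_0 = -1, c_1 = -3/2, c_2 = 1

c_0 = -1, c_1 = -3/2, c_2 = 1


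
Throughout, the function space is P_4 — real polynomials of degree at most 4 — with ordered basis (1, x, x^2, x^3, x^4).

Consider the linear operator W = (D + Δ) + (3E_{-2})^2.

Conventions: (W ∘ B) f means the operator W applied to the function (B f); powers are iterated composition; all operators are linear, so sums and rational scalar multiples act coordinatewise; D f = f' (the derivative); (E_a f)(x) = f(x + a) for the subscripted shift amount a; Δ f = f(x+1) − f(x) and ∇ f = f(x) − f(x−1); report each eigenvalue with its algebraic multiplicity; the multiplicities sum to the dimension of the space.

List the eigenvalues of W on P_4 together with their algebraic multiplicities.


λ = 9 (multiplicity 5)

image of 1: 9
image of x: 9x - 34
image of x^2: 9x^2 - 68x + 145
image of x^3: 9x^3 - 102x^2 + 435x - 575
image of x^4: 9x^4 - 136x^3 + 870x^2 - 2300x + 2305
the matrix is upper triangular; its diagonal is (9, 9, 9, 9, 9)
for a triangular matrix the eigenvalues are the diagonal entries, with algebraic multiplicity their repetition count


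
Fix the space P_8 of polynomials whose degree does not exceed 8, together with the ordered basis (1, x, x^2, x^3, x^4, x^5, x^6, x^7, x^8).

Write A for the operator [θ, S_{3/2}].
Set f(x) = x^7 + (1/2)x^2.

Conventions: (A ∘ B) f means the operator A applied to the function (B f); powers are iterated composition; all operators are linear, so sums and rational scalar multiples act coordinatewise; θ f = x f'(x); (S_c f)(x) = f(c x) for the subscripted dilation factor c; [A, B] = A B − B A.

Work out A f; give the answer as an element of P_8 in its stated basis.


S_{3/2} f = (2187/128)x^7 + (9/8)x^2
θ S_{3/2} f = (15309/128)x^7 + (9/4)x^2
θ f = 7x^7 + x^2
S_{3/2} θ f = (15309/128)x^7 + (9/4)x^2
[θ, S_{3/2}] f = 0

g(x) = 0


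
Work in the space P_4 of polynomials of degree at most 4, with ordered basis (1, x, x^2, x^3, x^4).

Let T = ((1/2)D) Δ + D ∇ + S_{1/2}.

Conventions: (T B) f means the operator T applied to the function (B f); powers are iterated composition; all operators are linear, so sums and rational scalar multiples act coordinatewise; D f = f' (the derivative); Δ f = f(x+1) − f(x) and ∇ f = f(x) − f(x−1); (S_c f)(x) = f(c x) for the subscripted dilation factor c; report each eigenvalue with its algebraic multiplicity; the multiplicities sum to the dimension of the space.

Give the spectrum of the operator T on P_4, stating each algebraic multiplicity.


λ = 1/16 (multiplicity 1), λ = 1/8 (multiplicity 1), λ = 1/4 (multiplicity 1), λ = 1/2 (multiplicity 1), λ = 1 (multiplicity 1)

image of 1: 1
image of x: (1/2)x
image of x^2: (1/4)x^2 + 3
image of x^3: (1/8)x^3 + 9x - 3/2
image of x^4: (1/16)x^4 + 18x^2 - 6x + 6
the matrix is upper triangular; its diagonal is (1, 1/2, 1/4, 1/8, 1/16)
for a triangular matrix the eigenvalues are the diagonal entries, with algebraic multiplicity their repetition count


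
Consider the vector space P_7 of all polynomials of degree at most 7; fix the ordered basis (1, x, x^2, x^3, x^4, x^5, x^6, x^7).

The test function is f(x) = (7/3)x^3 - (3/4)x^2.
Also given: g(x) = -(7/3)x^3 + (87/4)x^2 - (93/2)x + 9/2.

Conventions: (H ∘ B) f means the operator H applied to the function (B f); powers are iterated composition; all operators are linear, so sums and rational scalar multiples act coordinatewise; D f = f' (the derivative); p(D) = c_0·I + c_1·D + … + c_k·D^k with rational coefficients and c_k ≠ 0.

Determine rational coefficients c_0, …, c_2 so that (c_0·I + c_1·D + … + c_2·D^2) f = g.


D^0 f = (7/3)x^3 - (3/4)x^2
D^1 f = 7x^2 - (3/2)x
D^2 f = 14x - 3/2
matching coefficients of g against c_0 f + c_1 Df + … from the top degree down determines the c_i
solution: c_0 = -1, c_1 = 3, c_2 = -3

p(D) = -I + 3·D − 3·D^2, i.e. c_0 = -1, c_1 = 3, c_2 = -3


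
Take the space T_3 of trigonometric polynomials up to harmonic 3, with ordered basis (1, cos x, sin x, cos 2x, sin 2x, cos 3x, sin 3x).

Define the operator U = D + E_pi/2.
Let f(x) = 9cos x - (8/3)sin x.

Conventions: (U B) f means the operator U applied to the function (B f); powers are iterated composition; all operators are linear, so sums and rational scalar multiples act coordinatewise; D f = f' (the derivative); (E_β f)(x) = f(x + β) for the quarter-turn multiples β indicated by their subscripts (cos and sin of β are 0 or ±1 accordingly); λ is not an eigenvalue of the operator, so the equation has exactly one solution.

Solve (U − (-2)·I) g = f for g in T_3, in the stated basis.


g(x) = (35/12)cos x + (19/12)sin x

write g with unknown coordinates in the stated basis and equate coefficients in (U − (-2)·I) g = f
solving from the highest basis element down gives g = (35/12)cos x + (19/12)sin x
check: U g = (19/6)cos x - (35/6)sin x
so U g − (-2)·g = 9cos x - (8/3)sin x = f ✓


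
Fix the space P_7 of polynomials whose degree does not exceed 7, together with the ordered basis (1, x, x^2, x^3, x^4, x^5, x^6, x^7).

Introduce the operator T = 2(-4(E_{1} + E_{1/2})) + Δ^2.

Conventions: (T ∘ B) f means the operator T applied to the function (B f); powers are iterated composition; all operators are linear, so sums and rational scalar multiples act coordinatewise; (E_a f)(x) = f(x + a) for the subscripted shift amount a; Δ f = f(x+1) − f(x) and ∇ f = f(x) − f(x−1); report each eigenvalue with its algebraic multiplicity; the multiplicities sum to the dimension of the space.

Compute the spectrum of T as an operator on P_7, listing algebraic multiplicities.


image of 1: -16
image of x: -16x - 12
image of x^2: -16x^2 - 24x - 8
image of x^3: -16x^3 - 36x^2 - 24x - 3
image of x^4: -16x^4 - 48x^3 - 48x^2 - 12x + 11/2
image of x^5: -16x^5 - 60x^4 - 80x^3 - 30x^2 + (55/2)x + 87/4
image of x^6: -16x^6 - 72x^5 - 120x^4 - 60x^3 + (165/2)x^2 + (261/2)x + 431/8
image of x^7: -16x^7 - 84x^6 - 168x^5 - 105x^4 + (385/2)x^3 + (1827/4)x^2 + (3017/8)x + 1887/16
the matrix is upper triangular; its diagonal is (-16, -16, -16, -16, -16, -16, -16, -16)
for a triangular matrix the eigenvalues are the diagonal entries, with algebraic multiplicity their repetition count

λ = -16 (multiplicity 8)


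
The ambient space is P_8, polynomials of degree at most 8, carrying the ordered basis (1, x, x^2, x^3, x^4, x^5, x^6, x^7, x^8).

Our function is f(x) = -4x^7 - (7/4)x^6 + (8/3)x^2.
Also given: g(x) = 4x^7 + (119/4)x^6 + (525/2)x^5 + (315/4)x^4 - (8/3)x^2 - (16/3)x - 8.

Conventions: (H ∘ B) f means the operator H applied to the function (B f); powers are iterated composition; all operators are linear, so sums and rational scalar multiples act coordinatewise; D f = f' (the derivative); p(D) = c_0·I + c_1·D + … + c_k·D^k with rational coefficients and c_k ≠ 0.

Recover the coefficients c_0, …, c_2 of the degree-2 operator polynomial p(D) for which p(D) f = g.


p(D) = -I − D − (3/2)·D^2, i.e. c_0 = -1, c_1 = -1, c_2 = -3/2

D^0 f = -4x^7 - (7/4)x^6 + (8/3)x^2
D^1 f = -28x^6 - (21/2)x^5 + (16/3)x
D^2 f = -168x^5 - (105/2)x^4 + 16/3
matching coefficients of g against c_0 f + c_1 Df + … from the top degree down determines the c_i
solution: c_0 = -1, c_1 = -1, c_2 = -3/2


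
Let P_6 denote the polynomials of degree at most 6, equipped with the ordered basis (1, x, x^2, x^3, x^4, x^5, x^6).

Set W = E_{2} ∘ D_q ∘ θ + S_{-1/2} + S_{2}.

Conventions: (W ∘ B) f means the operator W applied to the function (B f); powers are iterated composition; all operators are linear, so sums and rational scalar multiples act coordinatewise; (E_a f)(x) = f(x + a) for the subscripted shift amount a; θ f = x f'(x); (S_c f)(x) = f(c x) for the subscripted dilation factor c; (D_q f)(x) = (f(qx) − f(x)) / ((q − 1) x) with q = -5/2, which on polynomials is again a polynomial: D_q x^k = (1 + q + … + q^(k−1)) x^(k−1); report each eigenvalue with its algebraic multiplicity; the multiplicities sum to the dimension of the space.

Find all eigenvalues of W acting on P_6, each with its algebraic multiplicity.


λ = 3/2 (multiplicity 1), λ = 2 (multiplicity 1), λ = 17/4 (multiplicity 1), λ = 63/8 (multiplicity 1), λ = 257/16 (multiplicity 1), λ = 1023/32 (multiplicity 1), λ = 4097/64 (multiplicity 1)

image of 1: 2
image of x: (3/2)x + 1
image of x^2: (17/4)x^2 - 3x - 6
image of x^3: (63/8)x^3 + (57/4)x^2 + 57x + 57
image of x^4: (257/16)x^4 - (87/2)x^3 - 261x^2 - 522x - 348
image of x^5: (1023/32)x^5 + (2255/16)x^4 + (2255/2)x^3 + (6765/2)x^2 + 4510x + 2255
image of x^6: (4097/64)x^6 - (6669/16)x^5 - (33345/8)x^4 - (33345/2)x^3 - 33345x^2 - 33345x - 13338
the matrix is upper triangular; its diagonal is (2, 3/2, 17/4, 63/8, 257/16, 1023/32, 4097/64)
for a triangular matrix the eigenvalues are the diagonal entries, with algebraic multiplicity their repetition count


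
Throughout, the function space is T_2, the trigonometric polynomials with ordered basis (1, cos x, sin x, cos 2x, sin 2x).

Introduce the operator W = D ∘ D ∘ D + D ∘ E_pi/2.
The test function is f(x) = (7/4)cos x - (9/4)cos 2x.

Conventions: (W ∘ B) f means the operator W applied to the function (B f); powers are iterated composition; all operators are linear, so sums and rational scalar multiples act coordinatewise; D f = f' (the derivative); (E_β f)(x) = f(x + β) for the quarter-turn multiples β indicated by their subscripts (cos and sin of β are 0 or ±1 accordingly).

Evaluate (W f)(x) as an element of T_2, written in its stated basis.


g(x) = -(7/4)cos x + (7/4)sin x - (45/2)sin 2x

D f = -(7/4)sin x + (9/2)sin 2x
D D f = -(7/4)cos x + 9cos 2x
D D D f = (7/4)sin x - 18sin 2x
E_pi/2 f = -(7/4)sin x + (9/4)cos 2x
D E_pi/2 f = -(7/4)cos x - (9/2)sin 2x
(D ∘ D ∘ D + D ∘ E_pi/2) f = -(7/4)cos x + (7/4)sin x - (45/2)sin 2x


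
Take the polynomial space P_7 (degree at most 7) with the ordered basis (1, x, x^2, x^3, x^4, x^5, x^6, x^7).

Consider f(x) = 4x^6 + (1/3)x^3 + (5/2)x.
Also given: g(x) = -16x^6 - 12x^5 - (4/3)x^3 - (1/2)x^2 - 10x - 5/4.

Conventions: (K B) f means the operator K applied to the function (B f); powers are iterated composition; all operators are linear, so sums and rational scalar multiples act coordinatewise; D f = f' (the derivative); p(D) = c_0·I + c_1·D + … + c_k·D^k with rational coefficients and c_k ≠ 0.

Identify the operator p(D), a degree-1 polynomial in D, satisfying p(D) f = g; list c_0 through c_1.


p(D) = -4·I − (1/2)·D, i.e. c_0 = -4, c_1 = -1/2

D^0 f = 4x^6 + (1/3)x^3 + (5/2)x
D^1 f = 24x^5 + x^2 + 5/2
matching coefficients of g against c_0 f + c_1 Df + … from the top degree down determines the c_i
solution: c_0 = -4, c_1 = -1/2


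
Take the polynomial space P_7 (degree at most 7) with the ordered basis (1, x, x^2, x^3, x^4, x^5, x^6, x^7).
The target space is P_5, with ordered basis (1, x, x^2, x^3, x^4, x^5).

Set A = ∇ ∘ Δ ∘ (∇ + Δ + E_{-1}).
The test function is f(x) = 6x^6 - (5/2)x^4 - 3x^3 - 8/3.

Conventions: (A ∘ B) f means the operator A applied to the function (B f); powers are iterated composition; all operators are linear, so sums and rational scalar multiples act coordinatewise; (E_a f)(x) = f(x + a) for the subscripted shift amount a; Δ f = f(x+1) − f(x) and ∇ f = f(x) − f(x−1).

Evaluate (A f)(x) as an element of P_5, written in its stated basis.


∇ f = 36x^5 - 90x^4 + 110x^3 - 84x^2 + 35x - 13/2
Δ f = 36x^5 + 90x^4 + 110x^3 + 66x^2 + 17x + 1/2
E_{-1} f = 6x^6 - 36x^5 + (175/2)x^4 - 113x^3 + 84x^2 - 35x + 23/6
(∇ + Δ + E_{-1}) f = 6x^6 + 36x^5 + (175/2)x^4 + 107x^3 + 66x^2 + 17x - 13/6
Δ (∇ + Δ + E_{-1}) f = 36x^5 + 270x^4 + 830x^3 + 1296x^2 + 1019x + 639/2
∇ Δ (∇ + Δ + E_{-1}) f = 180x^4 + 720x^3 + 1230x^2 + 1002x + 319

the image equals g(x) = 180x^4 + 720x^3 + 1230x^2 + 1002x + 319


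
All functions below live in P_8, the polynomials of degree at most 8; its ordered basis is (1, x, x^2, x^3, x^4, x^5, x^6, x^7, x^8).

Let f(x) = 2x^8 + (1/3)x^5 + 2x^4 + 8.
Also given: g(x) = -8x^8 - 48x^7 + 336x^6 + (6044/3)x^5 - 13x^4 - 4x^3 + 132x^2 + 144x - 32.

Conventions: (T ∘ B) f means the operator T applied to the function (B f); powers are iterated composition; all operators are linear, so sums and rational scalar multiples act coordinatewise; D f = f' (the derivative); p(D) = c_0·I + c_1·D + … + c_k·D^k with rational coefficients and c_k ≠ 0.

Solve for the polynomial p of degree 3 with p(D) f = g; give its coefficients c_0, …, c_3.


c_0 = -4, c_1 = -3, c_2 = 3, c_3 = 3

D^0 f = 2x^8 + (1/3)x^5 + 2x^4 + 8
D^1 f = 16x^7 + (5/3)x^4 + 8x^3
D^2 f = 112x^6 + (20/3)x^3 + 24x^2
D^3 f = 672x^5 + 20x^2 + 48x
matching coefficients of g against c_0 f + c_1 Df + … from the top degree down determines the c_i
solution: c_0 = -4, c_1 = -3, c_2 = 3, c_3 = 3


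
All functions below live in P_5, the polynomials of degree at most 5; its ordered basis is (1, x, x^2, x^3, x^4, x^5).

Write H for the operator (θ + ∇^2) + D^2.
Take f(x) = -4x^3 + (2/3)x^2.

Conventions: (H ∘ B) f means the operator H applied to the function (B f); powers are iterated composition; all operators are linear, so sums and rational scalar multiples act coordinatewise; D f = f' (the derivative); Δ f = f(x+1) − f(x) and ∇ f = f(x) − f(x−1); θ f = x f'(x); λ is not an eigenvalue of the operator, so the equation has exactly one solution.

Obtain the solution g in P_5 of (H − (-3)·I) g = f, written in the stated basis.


g(x) = -(2/3)x^3 + (2/15)x^2 + 2x - 68/45

write g with unknown coordinates in the stated basis and equate coefficients in (H − (-3)·I) g = f
solving from the highest basis element down gives g = -(2/3)x^3 + (2/15)x^2 + 2x - 68/45
check: H g = -2x^3 + (4/15)x^2 - 6x + 68/15
so H g − (-3)·g = -4x^3 + (2/3)x^2 = f ✓


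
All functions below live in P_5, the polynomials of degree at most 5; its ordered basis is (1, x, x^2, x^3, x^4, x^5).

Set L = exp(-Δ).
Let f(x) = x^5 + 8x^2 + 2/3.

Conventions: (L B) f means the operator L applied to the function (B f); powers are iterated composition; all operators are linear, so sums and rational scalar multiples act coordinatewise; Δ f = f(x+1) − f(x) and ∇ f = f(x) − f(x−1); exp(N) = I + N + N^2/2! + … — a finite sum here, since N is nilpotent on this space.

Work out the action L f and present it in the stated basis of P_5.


the image equals g(x) = x^5 - 5x^4 + 18x^2 - 11x - 4/3

order-1 term: -5x^4 - 10x^3 - 10x^2 - 21x - 9
order-2 term: 10x^3 + 30x^2 + 35x + 23
order-3 term: -10x^2 - 30x - 25
order-4 term: 5x + 10
order-5 term: -1
the series for exp(-Δ) f terminates at order 5
exp(-Δ) f = x^5 - 5x^4 + 18x^2 - 11x - 4/3


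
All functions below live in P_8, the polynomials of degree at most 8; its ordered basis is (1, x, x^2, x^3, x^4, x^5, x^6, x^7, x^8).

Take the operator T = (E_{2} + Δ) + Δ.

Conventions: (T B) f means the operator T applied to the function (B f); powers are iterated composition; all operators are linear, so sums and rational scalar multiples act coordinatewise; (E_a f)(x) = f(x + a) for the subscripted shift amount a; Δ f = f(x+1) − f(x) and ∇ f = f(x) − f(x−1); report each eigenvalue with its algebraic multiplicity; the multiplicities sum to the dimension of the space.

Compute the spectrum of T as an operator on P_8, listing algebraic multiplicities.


image of 1: 1
image of x: x + 4
image of x^2: x^2 + 8x + 6
image of x^3: x^3 + 12x^2 + 18x + 10
image of x^4: x^4 + 16x^3 + 36x^2 + 40x + 18
image of x^5: x^5 + 20x^4 + 60x^3 + 100x^2 + 90x + 34
image of x^6: x^6 + 24x^5 + 90x^4 + 200x^3 + 270x^2 + 204x + 66
image of x^7: x^7 + 28x^6 + 126x^5 + 350x^4 + 630x^3 + 714x^2 + 462x + 130
image of x^8: x^8 + 32x^7 + 168x^6 + 560x^5 + 1260x^4 + 1904x^3 + 1848x^2 + 1040x + 258
the matrix is upper triangular; its diagonal is (1, 1, 1, 1, 1, 1, 1, 1, 1)
for a triangular matrix the eigenvalues are the diagonal entries, with algebraic multiplicity their repetition count

λ = 1 (multiplicity 9)


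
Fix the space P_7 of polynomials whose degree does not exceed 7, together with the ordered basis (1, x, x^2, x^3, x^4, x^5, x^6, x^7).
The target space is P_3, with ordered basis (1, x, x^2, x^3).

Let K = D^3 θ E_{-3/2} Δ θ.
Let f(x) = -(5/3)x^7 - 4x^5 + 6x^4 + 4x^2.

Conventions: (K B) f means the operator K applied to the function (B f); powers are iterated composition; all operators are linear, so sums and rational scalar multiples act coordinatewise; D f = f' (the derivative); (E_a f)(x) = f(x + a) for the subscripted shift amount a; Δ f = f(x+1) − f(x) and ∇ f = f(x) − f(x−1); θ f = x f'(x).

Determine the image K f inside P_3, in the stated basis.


g(x) = -58800x^3 + 147000x^2 - 137000x + 45678

θ f = -(35/3)x^7 - 20x^5 + 24x^4 + 8x^2
Δ θ f = -(245/3)x^6 - 245x^5 - (1525/3)x^4 - (1537/3)x^3 - 301x^2 - (209/3)x + 1/3
E_{-3/2} Δ θ f = -(245/3)x^6 + 490x^5 - (17125/12)x^4 + (7613/3)x^3 - (44653/16)x^2 + (42167/24)x - 93407/192
θ (E_{-3/2} Δ θ) f = -490x^6 + 2450x^5 - (17125/3)x^4 + 7613x^3 - (44653/8)x^2 + (42167/24)x
D θ (E_{-3/2} Δ θ) f = -2940x^5 + 12250x^4 - (68500/3)x^3 + 22839x^2 - (44653/4)x + 42167/24
D D θ (E_{-3/2} Δ θ) f = -14700x^4 + 49000x^3 - 68500x^2 + 45678x - 44653/4
D D D θ (E_{-3/2} Δ θ) f = -58800x^3 + 147000x^2 - 137000x + 45678


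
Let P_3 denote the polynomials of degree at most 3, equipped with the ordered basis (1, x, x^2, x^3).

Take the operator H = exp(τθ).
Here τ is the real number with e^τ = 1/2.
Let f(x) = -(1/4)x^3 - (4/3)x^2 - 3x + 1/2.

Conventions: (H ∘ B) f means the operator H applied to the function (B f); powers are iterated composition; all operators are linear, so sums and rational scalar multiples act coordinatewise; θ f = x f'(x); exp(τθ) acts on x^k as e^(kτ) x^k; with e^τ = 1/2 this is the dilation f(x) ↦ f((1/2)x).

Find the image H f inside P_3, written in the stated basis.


the image equals g(x) = -(1/32)x^3 - (1/3)x^2 - (3/2)x + 1/2

exp(τθ) x^k = e^(kτ) x^k; with e^τ = 1/2 this sends x^k to (1/2)^k x^k
x ↦ 1/2 x
x^2 ↦ 1/4 x^2
x^3 ↦ 1/8 x^3
applying this coordinatewise to f: exp(τθ) f = -(1/32)x^3 - (1/3)x^2 - (3/2)x + 1/2


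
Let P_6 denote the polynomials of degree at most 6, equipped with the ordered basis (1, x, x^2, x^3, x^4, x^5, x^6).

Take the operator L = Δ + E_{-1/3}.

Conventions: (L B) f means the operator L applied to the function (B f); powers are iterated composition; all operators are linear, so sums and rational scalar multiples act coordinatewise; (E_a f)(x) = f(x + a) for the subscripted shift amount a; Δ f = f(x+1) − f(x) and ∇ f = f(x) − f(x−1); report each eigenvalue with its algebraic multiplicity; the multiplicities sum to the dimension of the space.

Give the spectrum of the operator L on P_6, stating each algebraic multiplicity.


image of 1: 1
image of x: x + 2/3
image of x^2: x^2 + (4/3)x + 10/9
image of x^3: x^3 + 2x^2 + (10/3)x + 26/27
image of x^4: x^4 + (8/3)x^3 + (20/3)x^2 + (104/27)x + 82/81
image of x^5: x^5 + (10/3)x^4 + (100/9)x^3 + (260/27)x^2 + (410/81)x + 242/243
image of x^6: x^6 + 4x^5 + (50/3)x^4 + (520/27)x^3 + (410/27)x^2 + (484/81)x + 730/729
the matrix is upper triangular; its diagonal is (1, 1, 1, 1, 1, 1, 1)
for a triangular matrix the eigenvalues are the diagonal entries, with algebraic multiplicity their repetition count

λ = 1 (multiplicity 7)


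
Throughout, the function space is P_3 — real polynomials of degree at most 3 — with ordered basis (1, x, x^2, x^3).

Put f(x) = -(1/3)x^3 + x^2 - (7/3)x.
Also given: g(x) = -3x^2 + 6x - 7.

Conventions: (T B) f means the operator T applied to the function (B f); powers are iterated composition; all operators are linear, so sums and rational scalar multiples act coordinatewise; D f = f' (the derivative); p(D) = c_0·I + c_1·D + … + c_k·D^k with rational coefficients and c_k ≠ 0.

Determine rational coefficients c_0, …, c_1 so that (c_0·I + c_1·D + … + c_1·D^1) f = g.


D^0 f = -(1/3)x^3 + x^2 - (7/3)x
D^1 f = -x^2 + 2x - 7/3
matching coefficients of g against c_0 f + c_1 Df + … from the top degree down determines the c_i
solution: c_0 = 0, c_1 = 3

p(D) = 3·D, i.e. c_0 = 0, c_1 = 3


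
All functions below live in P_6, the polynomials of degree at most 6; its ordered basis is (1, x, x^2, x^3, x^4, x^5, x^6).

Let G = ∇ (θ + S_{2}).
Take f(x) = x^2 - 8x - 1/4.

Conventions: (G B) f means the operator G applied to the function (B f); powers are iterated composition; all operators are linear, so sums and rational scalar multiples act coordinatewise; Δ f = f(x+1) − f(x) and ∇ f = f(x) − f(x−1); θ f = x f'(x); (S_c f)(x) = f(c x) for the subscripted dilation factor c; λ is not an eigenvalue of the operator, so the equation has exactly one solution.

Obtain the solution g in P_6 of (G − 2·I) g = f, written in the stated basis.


write g with unknown coordinates in the stated basis and equate coefficients in (G − 2·I) g = f
solving from the highest basis element down gives g = -(1/2)x^2 + x + 25/8
check: G g = -6x + 6
so G g − 2·g = x^2 - 8x - 1/4 = f ✓

the image equals g(x) = -(1/2)x^2 + x + 25/8


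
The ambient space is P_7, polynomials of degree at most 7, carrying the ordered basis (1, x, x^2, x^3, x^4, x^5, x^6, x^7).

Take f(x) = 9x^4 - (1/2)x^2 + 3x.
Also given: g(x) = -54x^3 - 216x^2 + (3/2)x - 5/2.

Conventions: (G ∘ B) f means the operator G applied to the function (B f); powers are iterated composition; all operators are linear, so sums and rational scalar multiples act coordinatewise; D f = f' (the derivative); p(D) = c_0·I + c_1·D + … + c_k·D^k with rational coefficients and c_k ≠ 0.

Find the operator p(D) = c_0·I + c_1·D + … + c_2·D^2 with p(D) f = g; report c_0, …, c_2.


D^0 f = 9x^4 - (1/2)x^2 + 3x
D^1 f = 36x^3 - x + 3
D^2 f = 108x^2 - 1
matching coefficients of g against c_0 f + c_1 Df + … from the top degree down determines the c_i
solution: c_0 = 0, c_1 = -3/2, c_2 = -2

c_0 = 0, c_1 = -3/2, c_2 = -2


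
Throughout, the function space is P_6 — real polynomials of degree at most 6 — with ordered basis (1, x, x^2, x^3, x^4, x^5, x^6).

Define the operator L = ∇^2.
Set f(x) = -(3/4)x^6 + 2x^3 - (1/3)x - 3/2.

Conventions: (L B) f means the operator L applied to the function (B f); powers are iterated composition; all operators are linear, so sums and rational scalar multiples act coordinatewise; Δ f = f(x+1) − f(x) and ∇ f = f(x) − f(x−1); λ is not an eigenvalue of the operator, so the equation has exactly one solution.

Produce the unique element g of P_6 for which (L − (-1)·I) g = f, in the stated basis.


the image equals g(x) = -(3/4)x^6 + (45/2)x^4 - 88x^3 - (225/2)x^2 + (2798/3)x - 573

write g with unknown coordinates in the stated basis and equate coefficients in (L − (-1)·I) g = f
solving from the highest basis element down gives g = -(3/4)x^6 + (45/2)x^4 - 88x^3 - (225/2)x^2 + (2798/3)x - 573
check: L g = -(45/2)x^4 + 90x^3 + (225/2)x^2 - 933x + 1143/2
so L g − (-1)·g = -(3/4)x^6 + 2x^3 - (1/3)x - 3/2 = f ✓


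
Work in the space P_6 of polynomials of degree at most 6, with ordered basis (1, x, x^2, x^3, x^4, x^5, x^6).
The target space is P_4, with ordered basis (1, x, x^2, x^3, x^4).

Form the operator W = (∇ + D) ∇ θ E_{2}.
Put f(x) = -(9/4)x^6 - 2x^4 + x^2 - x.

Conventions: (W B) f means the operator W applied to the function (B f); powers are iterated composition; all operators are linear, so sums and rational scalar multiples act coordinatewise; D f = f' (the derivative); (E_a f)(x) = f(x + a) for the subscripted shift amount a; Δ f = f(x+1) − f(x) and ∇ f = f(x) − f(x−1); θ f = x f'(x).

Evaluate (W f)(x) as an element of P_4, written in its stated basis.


E_{2} f = -(9/4)x^6 - 27x^5 - 137x^4 - 376x^3 - 587x^2 - 493x - 174
θ E_{2} f = -(27/2)x^6 - 135x^5 - 548x^4 - 1128x^3 - 1174x^2 - 493x
∇ θ E_{2} f = -81x^5 - (945/2)x^4 - 1112x^3 - (2487/2)x^2 - 562x - 41/2
∇ (∇ θ E_{2}) f = -405x^4 - 1080x^3 - 1311x^2 - 636x - 39
D (∇ θ E_{2}) f = -405x^4 - 1890x^3 - 3336x^2 - 2487x - 562
(∇ + D) (∇ θ E_{2}) f = -810x^4 - 2970x^3 - 4647x^2 - 3123x - 601

the image equals g(x) = -810x^4 - 2970x^3 - 4647x^2 - 3123x - 601


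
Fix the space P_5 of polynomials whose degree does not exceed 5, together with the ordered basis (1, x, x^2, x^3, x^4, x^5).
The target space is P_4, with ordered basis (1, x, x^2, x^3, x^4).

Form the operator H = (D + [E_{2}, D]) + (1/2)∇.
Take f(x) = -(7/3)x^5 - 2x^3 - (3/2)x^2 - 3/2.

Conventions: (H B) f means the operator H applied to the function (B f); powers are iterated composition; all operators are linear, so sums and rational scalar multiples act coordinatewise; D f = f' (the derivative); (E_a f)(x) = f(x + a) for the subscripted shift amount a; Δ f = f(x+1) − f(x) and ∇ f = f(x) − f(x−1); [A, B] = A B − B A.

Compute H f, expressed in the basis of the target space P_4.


the image equals g(x) = -(35/2)x^4 + (35/3)x^3 - (62/3)x^2 + (13/3)x - 17/12

D f = -(35/3)x^4 - 6x^2 - 3x
D f = -(35/3)x^4 - 6x^2 - 3x
E_{2} D f = -(35/3)x^4 - (280/3)x^3 - 286x^2 - (1201/3)x - 650/3
E_{2} f = -(7/3)x^5 - (70/3)x^4 - (286/3)x^3 - (1201/6)x^2 - (650/3)x - 589/6
D E_{2} f = -(35/3)x^4 - (280/3)x^3 - 286x^2 - (1201/3)x - 650/3
[E_{2}, D] f = 0
(D + [E_{2}, D]) f = -(35/3)x^4 - 6x^2 - 3x
∇ f = -(35/3)x^4 + (70/3)x^3 - (88/3)x^2 + (44/3)x - 17/6
((1/2)∇) f = -(35/6)x^4 + (35/3)x^3 - (44/3)x^2 + (22/3)x - 17/12
((D + [E_{2}, D]) + (1/2)∇) f = -(35/2)x^4 + (35/3)x^3 - (62/3)x^2 + (13/3)x - 17/12


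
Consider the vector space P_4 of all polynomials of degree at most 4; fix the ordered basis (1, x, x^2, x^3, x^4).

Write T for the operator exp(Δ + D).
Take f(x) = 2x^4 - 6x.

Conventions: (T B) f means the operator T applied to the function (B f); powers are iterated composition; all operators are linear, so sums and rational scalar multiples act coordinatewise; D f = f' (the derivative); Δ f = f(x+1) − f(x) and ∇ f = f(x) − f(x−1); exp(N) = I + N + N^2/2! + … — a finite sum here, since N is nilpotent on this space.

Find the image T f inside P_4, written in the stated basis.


order-1 term: 16x^3 + 12x^2 + 8x - 10
order-2 term: 48x^2 + 48x + 22
order-3 term: 64x + 48
order-4 term: 32
the series for exp(Δ + D) f terminates at order 4
exp(Δ + D) f = 2x^4 + 16x^3 + 60x^2 + 114x + 92

g(x) = 2x^4 + 16x^3 + 60x^2 + 114x + 92


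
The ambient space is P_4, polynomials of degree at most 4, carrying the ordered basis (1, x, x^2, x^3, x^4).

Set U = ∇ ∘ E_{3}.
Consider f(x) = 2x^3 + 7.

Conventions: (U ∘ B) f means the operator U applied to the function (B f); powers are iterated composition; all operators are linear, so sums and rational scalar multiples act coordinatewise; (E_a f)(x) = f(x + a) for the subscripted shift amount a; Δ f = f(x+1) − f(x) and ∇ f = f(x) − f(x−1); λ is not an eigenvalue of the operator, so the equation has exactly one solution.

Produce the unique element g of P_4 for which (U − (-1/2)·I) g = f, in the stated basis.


write g with unknown coordinates in the stated basis and equate coefficients in (U − (-1/2)·I) g = f
solving from the highest basis element down gives g = 4x^3 - 24x^2 - 24x + 150
check: U g = 12x^2 + 12x - 68
so U g − (-1/2)·g = 2x^3 + 7 = f ✓

the result is g(x) = 4x^3 - 24x^2 - 24x + 150


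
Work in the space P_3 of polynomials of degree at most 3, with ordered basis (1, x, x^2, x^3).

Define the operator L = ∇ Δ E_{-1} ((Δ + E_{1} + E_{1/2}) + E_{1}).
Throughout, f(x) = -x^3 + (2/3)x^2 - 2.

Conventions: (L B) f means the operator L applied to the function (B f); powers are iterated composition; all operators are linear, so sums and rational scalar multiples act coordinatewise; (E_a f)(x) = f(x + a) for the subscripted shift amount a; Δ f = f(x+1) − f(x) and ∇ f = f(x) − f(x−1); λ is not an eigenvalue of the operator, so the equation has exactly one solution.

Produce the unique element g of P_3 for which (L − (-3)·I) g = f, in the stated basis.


write g with unknown coordinates in the stated basis and equate coefficients in (L − (-3)·I) g = f
solving from the highest basis element down gives g = -(1/3)x^3 + (2/9)x^2 + 2x - 7/9
check: L g = -6x + 1/3
so L g − (-3)·g = -x^3 + (2/3)x^2 - 2 = f ✓

g(x) = -(1/3)x^3 + (2/9)x^2 + 2x - 7/9


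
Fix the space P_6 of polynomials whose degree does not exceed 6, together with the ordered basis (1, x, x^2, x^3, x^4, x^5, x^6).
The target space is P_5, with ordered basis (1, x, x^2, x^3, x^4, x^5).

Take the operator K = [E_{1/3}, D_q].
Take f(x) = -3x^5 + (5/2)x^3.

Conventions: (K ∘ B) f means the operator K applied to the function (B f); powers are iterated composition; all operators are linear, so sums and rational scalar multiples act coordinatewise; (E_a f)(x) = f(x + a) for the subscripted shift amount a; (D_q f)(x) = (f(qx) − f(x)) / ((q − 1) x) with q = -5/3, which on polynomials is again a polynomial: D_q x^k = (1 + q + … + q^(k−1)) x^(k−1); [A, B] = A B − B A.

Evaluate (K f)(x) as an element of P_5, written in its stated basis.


g(x) = -(2704/81)x^3 - (272/81)x^2 + (1556/729)x - 556/2187

D_q f = -(421/27)x^4 + (95/18)x^2
E_{1/3} D_q f = -(421/27)x^4 - (1684/81)x^3 - (829/162)x^2 + (881/729)x + 1723/4374
E_{1/3} f = -3x^5 - 5x^4 - (5/6)x^3 + (25/18)x^2 + (35/54)x + 13/162
D_q E_{1/3} f = -(421/27)x^4 + (340/27)x^3 - (95/54)x^2 - (25/27)x + 35/54
[E_{1/3}, D_q] f = -(2704/81)x^3 - (272/81)x^2 + (1556/729)x - 556/2187


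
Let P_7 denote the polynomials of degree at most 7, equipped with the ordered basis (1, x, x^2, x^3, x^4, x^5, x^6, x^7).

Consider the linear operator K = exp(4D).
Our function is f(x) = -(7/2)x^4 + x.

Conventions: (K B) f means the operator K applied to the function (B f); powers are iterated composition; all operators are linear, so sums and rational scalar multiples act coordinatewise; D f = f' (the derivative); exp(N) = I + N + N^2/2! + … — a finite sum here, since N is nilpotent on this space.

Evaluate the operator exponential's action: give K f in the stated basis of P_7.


order-1 term: -56x^3 + 4
order-2 term: -336x^2
order-3 term: -896x
order-4 term: -896
the series for exp(4D) f terminates at order 4
exp(4D) f = -(7/2)x^4 - 56x^3 - 336x^2 - 895x - 892

the result is g(x) = -(7/2)x^4 - 56x^3 - 336x^2 - 895x - 892


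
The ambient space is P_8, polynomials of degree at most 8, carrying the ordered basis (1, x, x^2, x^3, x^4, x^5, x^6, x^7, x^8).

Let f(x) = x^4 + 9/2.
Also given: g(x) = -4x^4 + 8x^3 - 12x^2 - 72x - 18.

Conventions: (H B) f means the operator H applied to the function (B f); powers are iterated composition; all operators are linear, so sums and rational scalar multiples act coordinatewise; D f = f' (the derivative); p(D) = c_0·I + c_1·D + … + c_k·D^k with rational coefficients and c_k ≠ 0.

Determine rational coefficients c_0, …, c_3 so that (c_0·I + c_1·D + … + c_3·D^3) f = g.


D^0 f = x^4 + 9/2
D^1 f = 4x^3
D^2 f = 12x^2
D^3 f = 24x
matching coefficients of g against c_0 f + c_1 Df + … from the top degree down determines the c_i
solution: c_0 = -4, c_1 = 2, c_2 = -1, c_3 = -3

p(D) = -4·I + 2·D − D^2 − 3·D^3, i.e. c_0 = -4, c_1 = 2, c_2 = -1, c_3 = -3


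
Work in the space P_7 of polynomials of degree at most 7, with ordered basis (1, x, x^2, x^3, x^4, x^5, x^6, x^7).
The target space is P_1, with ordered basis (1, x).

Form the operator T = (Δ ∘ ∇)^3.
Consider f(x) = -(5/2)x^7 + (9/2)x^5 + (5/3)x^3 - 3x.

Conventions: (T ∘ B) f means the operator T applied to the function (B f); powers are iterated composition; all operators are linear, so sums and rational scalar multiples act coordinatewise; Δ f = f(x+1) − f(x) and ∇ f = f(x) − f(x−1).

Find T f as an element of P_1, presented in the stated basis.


∇ f = -(35/2)x^6 + (105/2)x^5 - 65x^4 + (85/2)x^3 - (5/2)x^2 - 10x + 2/3
Δ ∇ f = -105x^5 - 85x^3 + 20x
∇ (Δ ∘ ∇) f = -525x^4 + 1050x^3 - 1305x^2 + 780x - 170
Δ ∇ (Δ ∘ ∇) f = -2100x^3 - 1560x
∇ (Δ ∘ ∇) (Δ ∘ ∇) f = -6300x^2 + 6300x - 3660
Δ ∇ (Δ ∘ ∇) (Δ ∘ ∇) f = -12600x

g(x) = -12600x


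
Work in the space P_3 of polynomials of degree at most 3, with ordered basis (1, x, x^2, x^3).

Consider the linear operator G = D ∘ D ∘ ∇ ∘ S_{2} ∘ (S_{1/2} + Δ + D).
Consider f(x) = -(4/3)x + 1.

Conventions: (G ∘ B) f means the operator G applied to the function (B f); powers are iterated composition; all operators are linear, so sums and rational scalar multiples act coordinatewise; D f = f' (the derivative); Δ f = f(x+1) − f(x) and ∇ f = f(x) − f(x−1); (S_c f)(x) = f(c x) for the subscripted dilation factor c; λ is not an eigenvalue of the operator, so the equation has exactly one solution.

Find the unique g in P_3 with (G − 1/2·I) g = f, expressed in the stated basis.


g(x) = (8/3)x - 2

write g with unknown coordinates in the stated basis and equate coefficients in (G − 1/2·I) g = f
solving from the highest basis element down gives g = (8/3)x - 2
check: G g = 0
so G g − 1/2·g = -(4/3)x + 1 = f ✓


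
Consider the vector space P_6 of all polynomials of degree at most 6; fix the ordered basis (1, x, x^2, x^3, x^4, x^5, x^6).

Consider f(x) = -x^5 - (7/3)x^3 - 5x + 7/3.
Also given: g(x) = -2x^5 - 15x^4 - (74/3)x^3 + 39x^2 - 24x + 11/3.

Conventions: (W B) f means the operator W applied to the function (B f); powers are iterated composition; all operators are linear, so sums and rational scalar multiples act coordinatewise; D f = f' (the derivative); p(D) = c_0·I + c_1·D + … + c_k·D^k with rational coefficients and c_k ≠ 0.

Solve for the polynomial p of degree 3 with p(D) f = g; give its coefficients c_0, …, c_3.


p(D) = 2·I + 3·D + D^2 − D^3, i.e. c_0 = 2, c_1 = 3, c_2 = 1, c_3 = -1

D^0 f = -x^5 - (7/3)x^3 - 5x + 7/3
D^1 f = -5x^4 - 7x^2 - 5
D^2 f = -20x^3 - 14x
D^3 f = -60x^2 - 14
matching coefficients of g against c_0 f + c_1 Df + … from the top degree down determines the c_i
solution: c_0 = 2, c_1 = 3, c_2 = 1, c_3 = -1


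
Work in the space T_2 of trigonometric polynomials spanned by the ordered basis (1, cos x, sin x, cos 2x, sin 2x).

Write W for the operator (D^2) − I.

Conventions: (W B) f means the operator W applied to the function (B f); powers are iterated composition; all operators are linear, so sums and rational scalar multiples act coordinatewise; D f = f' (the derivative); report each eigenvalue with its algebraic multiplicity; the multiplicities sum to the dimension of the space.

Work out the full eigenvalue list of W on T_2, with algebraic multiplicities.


λ = -5 (multiplicity 2), λ = -2 (multiplicity 2), λ = -1 (multiplicity 1)

image of 1: -1
image of cos x: -2cos x
image of sin x: -2sin x
image of cos 2x: -5cos 2x
image of sin 2x: -5sin 2x
the matrix is diagonal; its diagonal is (-1, -2, -2, -5, -5)
for a triangular matrix the eigenvalues are the diagonal entries, with algebraic multiplicity their repetition count


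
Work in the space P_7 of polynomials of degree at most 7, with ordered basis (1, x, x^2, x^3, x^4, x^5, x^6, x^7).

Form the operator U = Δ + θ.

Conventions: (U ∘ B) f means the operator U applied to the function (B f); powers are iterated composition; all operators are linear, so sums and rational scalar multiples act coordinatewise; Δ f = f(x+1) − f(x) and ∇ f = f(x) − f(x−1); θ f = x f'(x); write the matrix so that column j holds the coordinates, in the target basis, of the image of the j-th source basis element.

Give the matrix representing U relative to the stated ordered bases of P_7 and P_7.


the matrix is [[0, 1, 1, 1, 1, 1, 1, 1]; [0, 1, 2, 3, 4, 5, 6, 7]; [0, 0, 2, 3, 6, 10, 15, 21]; [0, 0, 0, 3, 4, 10, 20, 35]; [0, 0, 0, 0, 4, 5, 15, 35]; [0, 0, 0, 0, 0, 5, 6, 21]; [0, 0, 0, 0, 0, 0, 6, 7]; [0, 0, 0, 0, 0, 0, 0, 7]] (rows listed top to bottom)

image of 1: 0
image of x: x + 1
image of x^2: 2x^2 + 2x + 1
image of x^3: 3x^3 + 3x^2 + 3x + 1
image of x^4: 4x^4 + 4x^3 + 6x^2 + 4x + 1
image of x^5: 5x^5 + 5x^4 + 10x^3 + 10x^2 + 5x + 1
image of x^6: 6x^6 + 6x^5 + 15x^4 + 20x^3 + 15x^2 + 6x + 1
image of x^7: 7x^7 + 7x^6 + 21x^5 + 35x^4 + 35x^3 + 21x^2 + 7x + 1
each image's coordinates form column j of the matrix


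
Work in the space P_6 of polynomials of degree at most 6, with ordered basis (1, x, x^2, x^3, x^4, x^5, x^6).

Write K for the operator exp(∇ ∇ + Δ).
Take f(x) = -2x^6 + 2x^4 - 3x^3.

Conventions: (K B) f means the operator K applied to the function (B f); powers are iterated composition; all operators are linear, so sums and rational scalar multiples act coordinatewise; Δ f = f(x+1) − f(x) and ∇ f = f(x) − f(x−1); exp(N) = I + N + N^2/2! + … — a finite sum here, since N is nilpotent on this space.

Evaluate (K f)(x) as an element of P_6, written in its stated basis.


the image equals g(x) = -2x^6 - 12x^5 - 118x^4 - 195x^3 - 1191x^2 - 140x - 1723

order-1 term: -12x^5 - 90x^4 + 208x^3 - 423x^2 + 281x - 81
order-2 term: -30x^4 - 360x^3 - 198x^2 + 963x - 1515
order-3 term: -40x^3 - 540x^2 - 1012x + 573
order-4 term: -30x^2 - 360x - 608
order-5 term: -12x - 90
order-6 term: -2
the series for exp(∇ ∇ + Δ) f terminates at order 6
exp(∇ ∇ + Δ) f = -2x^6 - 12x^5 - 118x^4 - 195x^3 - 1191x^2 - 140x - 1723


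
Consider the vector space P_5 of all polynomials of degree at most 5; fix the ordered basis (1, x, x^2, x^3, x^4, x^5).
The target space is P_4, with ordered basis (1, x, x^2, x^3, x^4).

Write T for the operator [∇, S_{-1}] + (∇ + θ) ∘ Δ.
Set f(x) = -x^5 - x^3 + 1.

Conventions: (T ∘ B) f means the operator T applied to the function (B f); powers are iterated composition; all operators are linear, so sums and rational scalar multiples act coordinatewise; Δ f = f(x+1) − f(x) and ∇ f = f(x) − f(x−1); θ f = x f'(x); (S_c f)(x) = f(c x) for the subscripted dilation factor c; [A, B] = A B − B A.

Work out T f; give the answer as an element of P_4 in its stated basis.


S_{-1} f = x^5 + x^3 + 1
∇ S_{-1} f = 5x^4 - 10x^3 + 13x^2 - 8x + 2
∇ f = -5x^4 + 10x^3 - 13x^2 + 8x - 2
S_{-1} ∇ f = -5x^4 - 10x^3 - 13x^2 - 8x - 2
[∇, S_{-1}] f = 10x^4 + 26x^2 + 4
Δ f = -5x^4 - 10x^3 - 13x^2 - 8x - 2
∇ Δ f = -20x^3 - 16x
θ Δ f = -20x^4 - 30x^3 - 26x^2 - 8x
(∇ + θ) Δ f = -20x^4 - 50x^3 - 26x^2 - 24x
([∇, S_{-1}] + (∇ + θ) ∘ Δ) f = -10x^4 - 50x^3 - 24x + 4

the image equals g(x) = -10x^4 - 50x^3 - 24x + 4
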